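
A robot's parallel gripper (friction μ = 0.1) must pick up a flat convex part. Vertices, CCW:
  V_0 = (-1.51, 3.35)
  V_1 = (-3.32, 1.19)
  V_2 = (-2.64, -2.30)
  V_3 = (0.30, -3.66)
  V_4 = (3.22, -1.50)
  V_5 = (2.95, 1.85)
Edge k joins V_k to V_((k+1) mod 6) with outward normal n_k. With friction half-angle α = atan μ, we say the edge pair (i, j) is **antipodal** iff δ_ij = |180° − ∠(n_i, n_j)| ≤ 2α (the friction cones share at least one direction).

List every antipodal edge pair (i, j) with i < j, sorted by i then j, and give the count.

α = atan 0.1 = 5.71°;  2α = 11.42°
n_0 = (-0.7665, +0.6423)
n_1 = (-0.9815, -0.1912)
n_2 = (-0.4198, -0.9076)
n_3 = (+0.5947, -0.8039)
n_4 = (+0.9968, +0.0803)
n_5 = (+0.3188, +0.9478)
  (0,1): δ = 129.01°  ·
  (0,2): δ = 74.86°  ·
  (0,3): δ = 13.55°  ·
  (0,4): δ = 44.57°  ·
  (0,5): δ = 111.37°  ·
  (1,2): δ = 125.85°  ·
  (1,3): δ = 64.53°  ·
  (1,4): δ = 6.42°  ✓
  (1,5): δ = 60.39°  ·
  (2,3): δ = 118.68°  ·
  (2,4): δ = 60.57°  ·
  (2,5): δ = 6.24°  ✓
  (3,4): δ = 121.88°  ·
  (3,5): δ = 55.08°  ·
  (4,5): δ = 113.20°  ·
antipodal pairs: 2

count = 2; pairs: (1,4), (2,5)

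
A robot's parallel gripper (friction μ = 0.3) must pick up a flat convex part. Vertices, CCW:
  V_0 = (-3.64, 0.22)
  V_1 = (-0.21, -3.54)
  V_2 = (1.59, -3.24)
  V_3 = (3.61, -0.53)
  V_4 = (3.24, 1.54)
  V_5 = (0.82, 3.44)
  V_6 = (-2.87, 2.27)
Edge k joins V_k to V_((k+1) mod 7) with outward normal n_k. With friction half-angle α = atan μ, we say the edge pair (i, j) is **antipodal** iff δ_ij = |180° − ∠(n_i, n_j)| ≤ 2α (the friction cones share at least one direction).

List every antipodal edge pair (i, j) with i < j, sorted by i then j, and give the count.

count = 5; pairs: (0,3), (0,4), (1,5), (2,6), (3,6)

α = atan 0.3 = 16.70°;  2α = 33.40°
n_0 = (-0.7388, -0.6739)
n_1 = (+0.1644, -0.9864)
n_2 = (+0.8018, -0.5976)
n_3 = (+0.9844, +0.1760)
n_4 = (+0.6175, +0.7865)
n_5 = (-0.3022, +0.9532)
n_6 = (-0.9361, +0.3516)
  (0,1): δ = 122.91°  ·
  (0,2): δ = 79.07°  ·
  (0,3): δ = 32.24°  ✓
  (0,4): δ = 9.49°  ✓
  (0,5): δ = 65.22°  ·
  (0,6): δ = 117.04°  ·
  (1,2): δ = 136.16°  ·
  (1,3): δ = 89.33°  ·
  (1,4): δ = 47.60°  ·
  (1,5): δ = 8.13°  ✓
  (1,6): δ = 59.95°  ·
  (2,3): δ = 133.17°  ·
  (2,4): δ = 91.44°  ·
  (2,5): δ = 35.71°  ·
  (2,6): δ = 16.11°  ✓
  (3,4): δ = 138.27°  ·
  (3,5): δ = 82.54°  ·
  (3,6): δ = 30.72°  ✓
  (4,5): δ = 124.27°  ·
  (4,6): δ = 72.45°  ·
  (5,6): δ = 128.18°  ·
antipodal pairs: 5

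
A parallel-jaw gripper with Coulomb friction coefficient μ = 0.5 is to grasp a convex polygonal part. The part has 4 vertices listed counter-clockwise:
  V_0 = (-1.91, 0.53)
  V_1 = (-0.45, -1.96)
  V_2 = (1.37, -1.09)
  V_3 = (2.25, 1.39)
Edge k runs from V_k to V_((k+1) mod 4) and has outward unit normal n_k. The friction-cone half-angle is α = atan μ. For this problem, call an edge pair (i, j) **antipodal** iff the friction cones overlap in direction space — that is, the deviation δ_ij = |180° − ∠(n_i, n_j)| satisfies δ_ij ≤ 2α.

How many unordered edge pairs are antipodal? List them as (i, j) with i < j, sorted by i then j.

count = 2; pairs: (0,2), (1,3)

α = atan 0.5 = 26.57°;  2α = 53.13°
n_0 = (-0.8626, -0.5058)
n_1 = (+0.4313, -0.9022)
n_2 = (+0.9424, -0.3344)
n_3 = (-0.2024, +0.9793)
  (0,1): δ = 94.84°  ·
  (0,2): δ = 49.92°  ✓
  (0,3): δ = 71.30°  ·
  (1,2): δ = 135.09°  ·
  (1,3): δ = 13.87°  ✓
  (2,3): δ = 58.78°  ·
antipodal pairs: 2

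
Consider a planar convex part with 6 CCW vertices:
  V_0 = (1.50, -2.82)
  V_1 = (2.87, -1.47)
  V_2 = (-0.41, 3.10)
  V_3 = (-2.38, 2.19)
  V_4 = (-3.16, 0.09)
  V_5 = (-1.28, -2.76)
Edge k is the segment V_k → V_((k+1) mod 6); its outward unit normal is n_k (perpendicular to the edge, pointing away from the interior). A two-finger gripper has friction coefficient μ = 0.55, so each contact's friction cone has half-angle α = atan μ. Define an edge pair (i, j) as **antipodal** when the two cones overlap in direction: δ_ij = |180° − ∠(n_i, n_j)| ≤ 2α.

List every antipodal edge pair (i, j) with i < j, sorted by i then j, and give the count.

count = 6; pairs: (0,2), (0,3), (1,3), (1,4), (1,5), (2,5)

α = atan 0.55 = 28.81°;  2α = 57.62°
n_0 = (+0.7019, -0.7123)
n_1 = (+0.8124, +0.5831)
n_2 = (-0.4194, +0.9078)
n_3 = (-0.9374, +0.3482)
n_4 = (-0.8347, -0.5506)
n_5 = (-0.0216, -0.9998)
  (0,1): δ = 98.91°  ·
  (0,2): δ = 19.79°  ✓
  (0,3): δ = 25.04°  ✓
  (0,4): δ = 78.83°  ·
  (0,5): δ = 134.18°  ·
  (1,2): δ = 100.87°  ·
  (1,3): δ = 56.04°  ✓
  (1,4): δ = 2.26°  ✓
  (1,5): δ = 53.10°  ✓
  (2,3): δ = 135.17°  ·
  (2,4): δ = 81.38°  ·
  (2,5): δ = 26.03°  ✓
  (3,4): δ = 126.21°  ·
  (3,5): δ = 70.86°  ·
  (4,5): δ = 124.65°  ·
antipodal pairs: 6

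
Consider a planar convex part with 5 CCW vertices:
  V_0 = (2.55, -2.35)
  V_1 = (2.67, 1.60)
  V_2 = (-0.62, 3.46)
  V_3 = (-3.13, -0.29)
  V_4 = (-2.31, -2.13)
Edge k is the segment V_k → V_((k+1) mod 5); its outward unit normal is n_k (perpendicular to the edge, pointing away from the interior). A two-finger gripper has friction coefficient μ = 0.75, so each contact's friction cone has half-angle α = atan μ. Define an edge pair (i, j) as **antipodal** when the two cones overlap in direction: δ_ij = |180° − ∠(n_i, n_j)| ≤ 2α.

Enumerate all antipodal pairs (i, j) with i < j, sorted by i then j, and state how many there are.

count = 5; pairs: (0,2), (0,3), (1,3), (1,4), (2,4)

α = atan 0.75 = 36.87°;  2α = 73.74°
n_0 = (+0.9995, -0.0304)
n_1 = (+0.4921, +0.8705)
n_2 = (-0.8310, +0.5562)
n_3 = (-0.9134, -0.4071)
n_4 = (-0.0452, -0.9990)
  (0,1): δ = 117.74°  ·
  (0,2): δ = 32.06°  ✓
  (0,3): δ = 25.76°  ✓
  (0,4): δ = 89.15°  ·
  (1,2): δ = 94.31°  ·
  (1,3): δ = 36.50°  ✓
  (1,4): δ = 26.89°  ✓
  (2,3): δ = 122.18°  ·
  (2,4): δ = 58.80°  ✓
  (3,4): δ = 116.61°  ·
antipodal pairs: 5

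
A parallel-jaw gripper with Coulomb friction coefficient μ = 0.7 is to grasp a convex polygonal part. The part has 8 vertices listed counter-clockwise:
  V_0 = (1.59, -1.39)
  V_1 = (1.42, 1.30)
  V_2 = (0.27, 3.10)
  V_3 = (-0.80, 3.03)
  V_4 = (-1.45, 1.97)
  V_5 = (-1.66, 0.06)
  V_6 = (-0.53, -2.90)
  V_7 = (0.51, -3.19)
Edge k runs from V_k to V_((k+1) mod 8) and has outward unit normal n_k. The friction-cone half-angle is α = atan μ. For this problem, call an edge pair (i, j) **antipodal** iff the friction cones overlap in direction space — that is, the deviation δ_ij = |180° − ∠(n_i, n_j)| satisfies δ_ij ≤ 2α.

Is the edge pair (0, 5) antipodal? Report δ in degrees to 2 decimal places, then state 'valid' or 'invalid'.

δ = 17.28°, valid

α = atan 0.7 = 34.99°;  2α = 69.98°
edge 0: e_0 = (-0.17, +2.69);  n_0 = (+0.9980, +0.0631)
edge 5: e_5 = (+1.13, -2.96);  n_5 = (-0.9342, -0.3567)
∠(n_0, n_5) = 162.72°
δ = |180° − 162.72°| = 17.28°
17.28° ≤ 2α = 69.98°  →  valid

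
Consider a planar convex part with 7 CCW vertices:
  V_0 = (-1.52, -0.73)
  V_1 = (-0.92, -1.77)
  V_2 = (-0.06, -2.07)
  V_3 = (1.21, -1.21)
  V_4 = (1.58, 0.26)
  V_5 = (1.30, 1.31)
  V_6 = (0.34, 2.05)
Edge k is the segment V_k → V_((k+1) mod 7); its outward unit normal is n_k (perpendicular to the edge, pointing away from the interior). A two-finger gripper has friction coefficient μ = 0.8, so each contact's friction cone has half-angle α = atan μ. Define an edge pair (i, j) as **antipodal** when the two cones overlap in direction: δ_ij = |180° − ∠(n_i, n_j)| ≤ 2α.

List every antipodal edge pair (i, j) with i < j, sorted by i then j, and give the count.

α = atan 0.8 = 38.66°;  2α = 77.32°
n_0 = (-0.8662, -0.4997)
n_1 = (-0.3294, -0.9442)
n_2 = (+0.5607, -0.8280)
n_3 = (+0.9698, -0.2441)
n_4 = (+0.9662, +0.2577)
n_5 = (+0.6105, +0.7920)
n_6 = (-0.8311, +0.5561)
  (0,1): δ = 139.21°  ·
  (0,2): δ = 85.88°  ·
  (0,3): δ = 44.11°  ✓
  (0,4): δ = 15.05°  ✓
  (0,5): δ = 22.39°  ✓
  (0,6): δ = 116.23°  ·
  (1,2): δ = 126.66°  ·
  (1,3): δ = 84.90°  ·
  (1,4): δ = 55.84°  ✓
  (1,5): δ = 18.40°  ✓
  (1,6): δ = 75.45°  ✓
  (2,3): δ = 138.23°  ·
  (2,4): δ = 109.17°  ·
  (2,5): δ = 71.73°  ✓
  (2,6): δ = 22.11°  ✓
  (3,4): δ = 150.94°  ·
  (3,5): δ = 113.50°  ·
  (3,6): δ = 19.66°  ✓
  (4,5): δ = 142.56°  ·
  (4,6): δ = 48.72°  ✓
  (5,6): δ = 86.16°  ·
antipodal pairs: 10

count = 10; pairs: (0,3), (0,4), (0,5), (1,4), (1,5), (1,6), (2,5), (2,6), (3,6), (4,6)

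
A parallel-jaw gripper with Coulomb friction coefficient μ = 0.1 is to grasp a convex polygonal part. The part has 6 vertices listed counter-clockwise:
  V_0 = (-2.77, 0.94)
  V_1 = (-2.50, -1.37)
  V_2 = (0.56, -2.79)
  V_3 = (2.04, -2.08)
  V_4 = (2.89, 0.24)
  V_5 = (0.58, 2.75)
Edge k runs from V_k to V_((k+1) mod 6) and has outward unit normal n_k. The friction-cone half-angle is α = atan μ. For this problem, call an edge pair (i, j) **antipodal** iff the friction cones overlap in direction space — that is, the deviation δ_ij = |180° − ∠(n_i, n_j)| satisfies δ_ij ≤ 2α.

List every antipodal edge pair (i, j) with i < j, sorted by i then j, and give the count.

α = atan 0.1 = 5.71°;  2α = 11.42°
n_0 = (-0.9932, -0.1161)
n_1 = (-0.4209, -0.9071)
n_2 = (+0.4325, -0.9016)
n_3 = (+0.9390, -0.3440)
n_4 = (+0.7358, +0.6772)
n_5 = (-0.4754, +0.8798)
  (0,1): δ = 121.56°  ·
  (0,2): δ = 71.04°  ·
  (0,3): δ = 26.79°  ·
  (0,4): δ = 35.96°  ·
  (0,5): δ = 111.72°  ·
  (1,2): δ = 129.48°  ·
  (1,3): δ = 85.23°  ·
  (1,4): δ = 22.48°  ·
  (1,5): δ = 53.28°  ·
  (2,3): δ = 135.75°  ·
  (2,4): δ = 73.00°  ·
  (2,5): δ = 2.75°  ✓
  (3,4): δ = 117.25°  ·
  (3,5): δ = 41.50°  ·
  (4,5): δ = 104.24°  ·
antipodal pairs: 1

count = 1; pairs: (2,5)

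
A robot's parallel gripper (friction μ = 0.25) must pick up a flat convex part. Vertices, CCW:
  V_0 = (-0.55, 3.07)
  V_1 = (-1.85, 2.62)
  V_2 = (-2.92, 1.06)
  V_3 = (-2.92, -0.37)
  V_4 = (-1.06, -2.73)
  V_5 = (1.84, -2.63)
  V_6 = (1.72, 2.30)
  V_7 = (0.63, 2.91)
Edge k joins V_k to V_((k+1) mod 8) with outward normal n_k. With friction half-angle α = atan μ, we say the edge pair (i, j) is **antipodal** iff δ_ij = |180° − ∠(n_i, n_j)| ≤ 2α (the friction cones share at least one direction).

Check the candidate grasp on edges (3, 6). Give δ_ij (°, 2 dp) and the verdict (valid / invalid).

δ = 22.52°, valid

α = atan 0.25 = 14.04°;  2α = 28.07°
edge 3: e_3 = (+1.86, -2.36);  n_3 = (-0.7854, -0.6190)
edge 6: e_6 = (-1.09, +0.61);  n_6 = (+0.4884, +0.8726)
∠(n_3, n_6) = 157.48°
δ = |180° − 157.48°| = 22.52°
22.52° ≤ 2α = 28.07°  →  valid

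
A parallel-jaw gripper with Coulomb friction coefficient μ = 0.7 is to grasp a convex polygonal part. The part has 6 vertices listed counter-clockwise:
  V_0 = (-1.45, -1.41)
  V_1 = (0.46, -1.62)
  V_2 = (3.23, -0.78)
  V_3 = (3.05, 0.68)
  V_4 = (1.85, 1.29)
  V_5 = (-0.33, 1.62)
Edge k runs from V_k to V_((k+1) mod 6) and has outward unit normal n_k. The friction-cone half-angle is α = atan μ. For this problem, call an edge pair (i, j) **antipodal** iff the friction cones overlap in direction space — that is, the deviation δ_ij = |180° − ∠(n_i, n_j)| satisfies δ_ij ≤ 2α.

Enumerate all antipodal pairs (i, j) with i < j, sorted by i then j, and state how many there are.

count = 6; pairs: (0,3), (0,4), (1,3), (1,4), (1,5), (2,5)

α = atan 0.7 = 34.99°;  2α = 69.98°
n_0 = (-0.1093, -0.9940)
n_1 = (+0.2902, -0.9570)
n_2 = (+0.9925, +0.1224)
n_3 = (+0.4531, +0.8914)
n_4 = (+0.1497, +0.9887)
n_5 = (-0.9380, +0.3467)
  (0,1): δ = 156.86°  ·
  (0,2): δ = 76.70°  ·
  (0,3): δ = 20.67°  ✓
  (0,4): δ = 2.33°  ✓
  (0,5): δ = 75.99°  ·
  (1,2): δ = 99.84°  ·
  (1,3): δ = 43.82°  ✓
  (1,4): δ = 25.48°  ✓
  (1,5): δ = 52.84°  ✓
  (2,3): δ = 123.97°  ·
  (2,4): δ = 105.64°  ·
  (2,5): δ = 27.31°  ✓
  (3,4): δ = 161.66°  ·
  (3,5): δ = 83.34°  ·
  (4,5): δ = 101.68°  ·
antipodal pairs: 6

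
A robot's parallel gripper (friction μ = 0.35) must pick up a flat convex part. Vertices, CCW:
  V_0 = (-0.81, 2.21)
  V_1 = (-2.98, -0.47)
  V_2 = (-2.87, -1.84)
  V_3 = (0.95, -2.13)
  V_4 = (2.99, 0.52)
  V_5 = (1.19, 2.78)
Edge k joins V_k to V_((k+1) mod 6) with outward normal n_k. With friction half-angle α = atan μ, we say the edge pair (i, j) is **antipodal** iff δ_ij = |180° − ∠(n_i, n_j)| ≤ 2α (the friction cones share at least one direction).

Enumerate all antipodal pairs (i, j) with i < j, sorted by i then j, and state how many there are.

count = 4; pairs: (0,3), (1,4), (2,5), (3,5)

α = atan 0.35 = 19.29°;  2α = 38.58°
n_0 = (-0.7772, +0.6293)
n_1 = (-0.9968, -0.0800)
n_2 = (-0.0757, -0.9971)
n_3 = (+0.7924, -0.6100)
n_4 = (+0.7822, +0.6230)
n_5 = (-0.2741, +0.9617)
  (0,1): δ = 136.41°  ·
  (0,2): δ = 55.34°  ·
  (0,3): δ = 1.41°  ✓
  (0,4): δ = 77.53°  ·
  (0,5): δ = 144.90°  ·
  (1,2): δ = 98.93°  ·
  (1,3): δ = 42.18°  ·
  (1,4): δ = 33.95°  ✓
  (1,5): δ = 101.32°  ·
  (2,3): δ = 123.25°  ·
  (2,4): δ = 47.12°  ·
  (2,5): δ = 20.25°  ✓
  (3,4): δ = 103.87°  ·
  (3,5): δ = 36.50°  ✓
  (4,5): δ = 112.63°  ·
antipodal pairs: 4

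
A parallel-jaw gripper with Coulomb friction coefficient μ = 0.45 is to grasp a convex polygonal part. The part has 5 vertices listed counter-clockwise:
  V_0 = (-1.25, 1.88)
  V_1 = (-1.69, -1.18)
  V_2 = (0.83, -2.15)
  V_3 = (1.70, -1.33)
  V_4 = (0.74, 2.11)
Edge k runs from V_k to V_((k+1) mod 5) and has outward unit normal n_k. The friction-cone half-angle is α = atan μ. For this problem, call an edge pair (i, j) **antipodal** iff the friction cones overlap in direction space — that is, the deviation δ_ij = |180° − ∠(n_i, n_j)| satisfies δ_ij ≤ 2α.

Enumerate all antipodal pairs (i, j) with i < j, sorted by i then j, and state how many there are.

count = 4; pairs: (0,2), (0,3), (1,4), (2,4)

α = atan 0.45 = 24.23°;  2α = 48.46°
n_0 = (-0.9898, +0.1423)
n_1 = (-0.3592, -0.9333)
n_2 = (+0.6859, -0.7277)
n_3 = (+0.9632, +0.2688)
n_4 = (-0.1148, +0.9934)
  (0,1): δ = 102.87°  ·
  (0,2): δ = 38.51°  ✓
  (0,3): δ = 23.78°  ✓
  (0,4): δ = 104.78°  ·
  (1,2): δ = 115.64°  ·
  (1,3): δ = 53.35°  ·
  (1,4): δ = 27.65°  ✓
  (2,3): δ = 117.71°  ·
  (2,4): δ = 36.71°  ✓
  (3,4): δ = 99.00°  ·
antipodal pairs: 4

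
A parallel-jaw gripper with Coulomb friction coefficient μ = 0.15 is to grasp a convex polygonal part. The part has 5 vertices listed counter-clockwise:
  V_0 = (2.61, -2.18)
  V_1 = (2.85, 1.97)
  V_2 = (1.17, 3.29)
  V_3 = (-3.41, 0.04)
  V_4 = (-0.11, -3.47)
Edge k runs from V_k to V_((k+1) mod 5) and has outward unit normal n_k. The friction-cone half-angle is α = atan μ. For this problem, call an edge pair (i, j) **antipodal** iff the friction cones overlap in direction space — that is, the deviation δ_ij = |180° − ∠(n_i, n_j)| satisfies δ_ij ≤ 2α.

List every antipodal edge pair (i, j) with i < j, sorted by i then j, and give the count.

α = atan 0.15 = 8.53°;  2α = 17.06°
n_0 = (+0.9983, -0.0577)
n_1 = (+0.6178, +0.7863)
n_2 = (-0.5787, +0.8155)
n_3 = (-0.7286, -0.6850)
n_4 = (+0.4285, -0.9035)
  (0,1): δ = 124.85°  ·
  (0,2): δ = 51.33°  ·
  (0,3): δ = 46.54°  ·
  (0,4): δ = 118.68°  ·
  (1,2): δ = 106.48°  ·
  (1,3): δ = 8.61°  ✓
  (1,4): δ = 63.53°  ·
  (2,3): δ = 82.13°  ·
  (2,4): δ = 9.99°  ✓
  (3,4): δ = 107.86°  ·
antipodal pairs: 2

count = 2; pairs: (1,3), (2,4)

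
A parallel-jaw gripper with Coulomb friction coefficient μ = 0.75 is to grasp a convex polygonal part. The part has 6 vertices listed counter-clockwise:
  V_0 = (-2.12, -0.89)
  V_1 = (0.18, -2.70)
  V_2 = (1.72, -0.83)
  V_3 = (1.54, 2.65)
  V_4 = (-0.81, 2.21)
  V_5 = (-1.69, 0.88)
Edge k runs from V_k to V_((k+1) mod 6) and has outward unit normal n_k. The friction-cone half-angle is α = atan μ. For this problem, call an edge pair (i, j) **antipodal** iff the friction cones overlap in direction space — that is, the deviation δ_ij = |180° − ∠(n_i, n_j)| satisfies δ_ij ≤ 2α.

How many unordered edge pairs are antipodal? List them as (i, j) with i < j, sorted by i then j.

α = atan 0.75 = 36.87°;  2α = 73.74°
n_0 = (-0.6184, -0.7858)
n_1 = (+0.7719, -0.6357)
n_2 = (+0.9987, +0.0517)
n_3 = (-0.1840, +0.9829)
n_4 = (-0.8340, +0.5518)
n_5 = (-0.9717, +0.2361)
  (0,1): δ = 91.27°  ·
  (0,2): δ = 48.84°  ✓
  (0,3): δ = 48.81°  ✓
  (0,4): δ = 94.71°  ·
  (0,5): δ = 114.55°  ·
  (1,2): δ = 137.57°  ·
  (1,3): δ = 39.92°  ✓
  (1,4): δ = 5.98°  ✓
  (1,5): δ = 25.82°  ✓
  (2,3): δ = 82.36°  ·
  (2,4): δ = 36.45°  ✓
  (2,5): δ = 16.62°  ✓
  (3,4): δ = 134.10°  ·
  (3,5): δ = 114.26°  ·
  (4,5): δ = 160.16°  ·
antipodal pairs: 7

count = 7; pairs: (0,2), (0,3), (1,3), (1,4), (1,5), (2,4), (2,5)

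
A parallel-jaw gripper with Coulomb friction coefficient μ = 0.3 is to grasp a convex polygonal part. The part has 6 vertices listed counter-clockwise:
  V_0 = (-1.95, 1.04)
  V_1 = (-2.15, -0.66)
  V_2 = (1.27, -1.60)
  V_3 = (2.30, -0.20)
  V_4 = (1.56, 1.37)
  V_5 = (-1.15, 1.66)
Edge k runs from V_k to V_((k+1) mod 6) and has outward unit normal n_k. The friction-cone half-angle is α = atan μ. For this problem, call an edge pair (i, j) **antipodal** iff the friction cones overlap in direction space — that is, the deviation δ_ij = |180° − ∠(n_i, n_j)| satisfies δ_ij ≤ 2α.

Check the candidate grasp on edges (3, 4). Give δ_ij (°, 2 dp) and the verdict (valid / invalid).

δ = 121.34°, invalid

α = atan 0.3 = 16.70°;  2α = 33.40°
edge 3: e_3 = (-0.74, +1.57);  n_3 = (+0.9046, +0.4264)
edge 4: e_4 = (-2.71, +0.29);  n_4 = (+0.1064, +0.9943)
∠(n_3, n_4) = 58.66°
δ = |180° − 58.66°| = 121.34°
121.34° > 2α = 33.40°  →  invalid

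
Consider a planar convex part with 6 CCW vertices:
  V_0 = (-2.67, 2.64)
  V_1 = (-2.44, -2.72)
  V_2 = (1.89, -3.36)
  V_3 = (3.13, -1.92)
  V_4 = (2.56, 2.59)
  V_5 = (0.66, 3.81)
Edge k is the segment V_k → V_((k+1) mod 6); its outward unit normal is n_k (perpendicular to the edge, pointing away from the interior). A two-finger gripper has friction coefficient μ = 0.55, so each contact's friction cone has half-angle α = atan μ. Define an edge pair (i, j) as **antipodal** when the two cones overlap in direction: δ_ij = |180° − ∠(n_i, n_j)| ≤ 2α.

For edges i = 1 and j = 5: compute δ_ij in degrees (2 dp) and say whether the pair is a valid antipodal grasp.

δ = 27.77°, valid

α = atan 0.55 = 28.81°;  2α = 57.62°
edge 1: e_1 = (+4.33, -0.64);  n_1 = (-0.1462, -0.9893)
edge 5: e_5 = (-3.33, -1.17);  n_5 = (-0.3315, +0.9435)
∠(n_1, n_5) = 152.23°
δ = |180° − 152.23°| = 27.77°
27.77° ≤ 2α = 57.62°  →  valid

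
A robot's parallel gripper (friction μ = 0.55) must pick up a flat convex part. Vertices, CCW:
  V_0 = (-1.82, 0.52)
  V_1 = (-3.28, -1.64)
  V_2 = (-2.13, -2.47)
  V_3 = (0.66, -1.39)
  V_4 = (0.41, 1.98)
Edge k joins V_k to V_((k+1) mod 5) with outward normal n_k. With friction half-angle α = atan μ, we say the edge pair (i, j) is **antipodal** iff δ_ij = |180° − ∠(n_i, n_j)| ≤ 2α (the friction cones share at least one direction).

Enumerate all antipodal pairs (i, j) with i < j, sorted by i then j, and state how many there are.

count = 4; pairs: (0,2), (0,3), (1,3), (2,4)

α = atan 0.55 = 28.81°;  2α = 57.62°
n_0 = (-0.8285, +0.5600)
n_1 = (-0.5852, -0.8109)
n_2 = (+0.3610, -0.9326)
n_3 = (+0.9973, +0.0740)
n_4 = (-0.5478, +0.8366)
  (0,1): δ = 91.76°  ·
  (0,2): δ = 34.78°  ✓
  (0,3): δ = 38.30°  ✓
  (0,4): δ = 157.27°  ·
  (1,2): δ = 123.02°  ·
  (1,3): δ = 49.94°  ✓
  (1,4): δ = 69.03°  ·
  (2,3): δ = 106.92°  ·
  (2,4): δ = 12.05°  ✓
  (3,4): δ = 61.03°  ·
antipodal pairs: 4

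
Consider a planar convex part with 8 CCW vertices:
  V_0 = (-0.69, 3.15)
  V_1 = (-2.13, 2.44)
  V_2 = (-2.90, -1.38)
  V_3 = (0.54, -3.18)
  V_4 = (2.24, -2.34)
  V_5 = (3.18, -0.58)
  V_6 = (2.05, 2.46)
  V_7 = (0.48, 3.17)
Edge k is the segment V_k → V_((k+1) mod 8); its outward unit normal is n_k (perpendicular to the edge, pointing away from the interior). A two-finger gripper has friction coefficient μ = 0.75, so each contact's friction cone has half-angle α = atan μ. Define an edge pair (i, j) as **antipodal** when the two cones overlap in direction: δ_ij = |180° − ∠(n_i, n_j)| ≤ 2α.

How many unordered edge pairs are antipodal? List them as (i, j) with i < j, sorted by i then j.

α = atan 0.75 = 36.87°;  2α = 73.74°
n_0 = (-0.4422, +0.8969)
n_1 = (-0.9803, +0.1976)
n_2 = (-0.4636, -0.8860)
n_3 = (+0.4430, -0.8965)
n_4 = (+0.8821, -0.4711)
n_5 = (+0.9373, +0.3484)
n_6 = (+0.4121, +0.9112)
n_7 = (-0.0171, +0.9999)
  (0,1): δ = 127.64°  ·
  (0,2): δ = 53.87°  ✓
  (0,3): δ = 0.05°  ✓
  (0,4): δ = 35.65°  ✓
  (0,5): δ = 84.14°  ·
  (0,6): δ = 129.42°  ·
  (0,7): δ = 154.73°  ·
  (1,2): δ = 106.22°  ·
  (1,3): δ = 52.31°  ✓
  (1,4): δ = 16.71°  ✓
  (1,5): δ = 31.79°  ✓
  (1,6): δ = 77.06°  ·
  (1,7): δ = 102.38°  ·
  (2,3): δ = 126.08°  ·
  (2,4): δ = 90.49°  ·
  (2,5): δ = 41.99°  ✓
  (2,6): δ = 3.29°  ✓
  (2,7): δ = 28.60°  ✓
  (3,4): δ = 144.40°  ·
  (3,5): δ = 95.90°  ·
  (3,6): δ = 50.63°  ✓
  (3,7): δ = 25.32°  ✓
  (4,5): δ = 131.50°  ·
  (4,6): δ = 86.23°  ·
  (4,7): δ = 60.91°  ✓
  (5,6): δ = 134.72°  ·
  (5,7): δ = 109.41°  ·
  (6,7): δ = 154.69°  ·
antipodal pairs: 12

count = 12; pairs: (0,2), (0,3), (0,4), (1,3), (1,4), (1,5), (2,5), (2,6), (2,7), (3,6), (3,7), (4,7)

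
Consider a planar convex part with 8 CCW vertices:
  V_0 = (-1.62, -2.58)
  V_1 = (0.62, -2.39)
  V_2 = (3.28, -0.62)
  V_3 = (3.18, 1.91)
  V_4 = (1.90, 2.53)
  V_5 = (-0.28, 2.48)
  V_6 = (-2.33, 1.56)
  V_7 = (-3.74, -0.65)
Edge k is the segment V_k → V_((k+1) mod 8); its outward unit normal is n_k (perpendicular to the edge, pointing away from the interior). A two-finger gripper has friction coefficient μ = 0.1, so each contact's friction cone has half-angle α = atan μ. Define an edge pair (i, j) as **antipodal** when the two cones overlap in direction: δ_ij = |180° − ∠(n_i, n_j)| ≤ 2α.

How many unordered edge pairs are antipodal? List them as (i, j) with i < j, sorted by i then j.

count = 2; pairs: (0,4), (1,5)

α = atan 0.1 = 5.71°;  2α = 11.42°
n_0 = (+0.0845, -0.9964)
n_1 = (+0.5540, -0.8325)
n_2 = (+0.9992, +0.0395)
n_3 = (+0.4359, +0.9000)
n_4 = (-0.0229, +0.9997)
n_5 = (-0.4094, +0.9123)
n_6 = (-0.8430, +0.5379)
n_7 = (-0.6732, -0.7395)
  (0,1): δ = 151.21°  ·
  (0,2): δ = 92.58°  ·
  (0,3): δ = 30.69°  ·
  (0,4): δ = 3.53°  ✓
  (0,5): δ = 19.32°  ·
  (0,6): δ = 52.61°  ·
  (0,7): δ = 132.84°  ·
  (1,2): δ = 121.38°  ·
  (1,3): δ = 59.48°  ·
  (1,4): δ = 32.33°  ·
  (1,5): δ = 9.47°  ✓
  (1,6): δ = 23.82°  ·
  (1,7): δ = 104.05°  ·
  (2,3): δ = 118.11°  ·
  (2,4): δ = 90.95°  ·
  (2,5): δ = 68.09°  ·
  (2,6): δ = 34.80°  ·
  (2,7): δ = 45.42°  ·
  (3,4): δ = 152.84°  ·
  (3,5): δ = 129.99°  ·
  (3,6): δ = 96.69°  ·
  (3,7): δ = 16.47°  ·
  (4,5): δ = 157.14°  ·
  (4,6): δ = 123.85°  ·
  (4,7): δ = 43.63°  ·
  (5,6): δ = 146.71°  ·
  (5,7): δ = 66.48°  ·
  (6,7): δ = 99.78°  ·
antipodal pairs: 2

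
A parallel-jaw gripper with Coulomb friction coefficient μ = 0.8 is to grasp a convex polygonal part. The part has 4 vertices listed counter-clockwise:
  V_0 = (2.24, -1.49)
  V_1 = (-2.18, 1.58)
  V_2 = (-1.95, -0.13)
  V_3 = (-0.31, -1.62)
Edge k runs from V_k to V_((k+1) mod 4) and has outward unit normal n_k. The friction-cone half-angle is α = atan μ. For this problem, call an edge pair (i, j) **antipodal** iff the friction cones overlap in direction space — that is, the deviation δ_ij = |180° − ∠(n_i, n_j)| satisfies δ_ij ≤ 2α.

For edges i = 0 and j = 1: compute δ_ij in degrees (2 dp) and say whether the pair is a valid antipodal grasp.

δ = 47.56°, valid

α = atan 0.8 = 38.66°;  2α = 77.32°
edge 0: e_0 = (-4.42, +3.07);  n_0 = (+0.5705, +0.8213)
edge 1: e_1 = (+0.23, -1.71);  n_1 = (-0.9911, -0.1333)
∠(n_0, n_1) = 132.44°
δ = |180° − 132.44°| = 47.56°
47.56° ≤ 2α = 77.32°  →  valid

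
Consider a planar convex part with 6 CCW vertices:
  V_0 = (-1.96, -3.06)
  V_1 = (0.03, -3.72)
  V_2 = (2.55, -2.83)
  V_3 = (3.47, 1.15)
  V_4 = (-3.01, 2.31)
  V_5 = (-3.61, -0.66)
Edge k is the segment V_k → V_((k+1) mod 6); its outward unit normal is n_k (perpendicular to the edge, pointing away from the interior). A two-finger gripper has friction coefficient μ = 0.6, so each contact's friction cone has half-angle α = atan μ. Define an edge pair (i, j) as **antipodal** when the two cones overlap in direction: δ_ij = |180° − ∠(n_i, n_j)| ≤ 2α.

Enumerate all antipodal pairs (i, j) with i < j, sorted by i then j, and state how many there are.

count = 6; pairs: (0,3), (1,3), (1,4), (2,4), (2,5), (3,5)

α = atan 0.6 = 30.96°;  2α = 61.93°
n_0 = (-0.3148, -0.9492)
n_1 = (+0.3330, -0.9429)
n_2 = (+0.9743, -0.2252)
n_3 = (+0.1762, +0.9844)
n_4 = (-0.9802, +0.1980)
n_5 = (-0.8240, -0.5665)
  (0,1): δ = 142.20°  ·
  (0,2): δ = 84.67°  ·
  (0,3): δ = 8.20°  ✓
  (0,4): δ = 96.93°  ·
  (0,5): δ = 142.86°  ·
  (1,2): δ = 122.47°  ·
  (1,3): δ = 29.60°  ✓
  (1,4): δ = 59.13°  ✓
  (1,5): δ = 105.06°  ·
  (2,3): δ = 87.13°  ·
  (2,4): δ = 1.59°  ✓
  (2,5): δ = 47.52°  ✓
  (3,4): δ = 91.27°  ·
  (3,5): δ = 45.34°  ✓
  (4,5): δ = 134.07°  ·
antipodal pairs: 6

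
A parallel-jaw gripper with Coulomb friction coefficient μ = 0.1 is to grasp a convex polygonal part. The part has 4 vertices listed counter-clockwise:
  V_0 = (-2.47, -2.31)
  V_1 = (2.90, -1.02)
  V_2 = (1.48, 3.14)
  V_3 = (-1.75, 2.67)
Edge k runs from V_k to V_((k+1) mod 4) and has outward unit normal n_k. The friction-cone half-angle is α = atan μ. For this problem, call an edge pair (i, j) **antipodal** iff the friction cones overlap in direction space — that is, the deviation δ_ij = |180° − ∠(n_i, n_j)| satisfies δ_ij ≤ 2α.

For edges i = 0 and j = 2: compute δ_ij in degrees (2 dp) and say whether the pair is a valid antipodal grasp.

δ = 5.23°, valid

α = atan 0.1 = 5.71°;  2α = 11.42°
edge 0: e_0 = (+5.37, +1.29);  n_0 = (+0.2336, -0.9723)
edge 2: e_2 = (-3.23, -0.47);  n_2 = (-0.1440, +0.9896)
∠(n_0, n_2) = 174.77°
δ = |180° − 174.77°| = 5.23°
5.23° ≤ 2α = 11.42°  →  valid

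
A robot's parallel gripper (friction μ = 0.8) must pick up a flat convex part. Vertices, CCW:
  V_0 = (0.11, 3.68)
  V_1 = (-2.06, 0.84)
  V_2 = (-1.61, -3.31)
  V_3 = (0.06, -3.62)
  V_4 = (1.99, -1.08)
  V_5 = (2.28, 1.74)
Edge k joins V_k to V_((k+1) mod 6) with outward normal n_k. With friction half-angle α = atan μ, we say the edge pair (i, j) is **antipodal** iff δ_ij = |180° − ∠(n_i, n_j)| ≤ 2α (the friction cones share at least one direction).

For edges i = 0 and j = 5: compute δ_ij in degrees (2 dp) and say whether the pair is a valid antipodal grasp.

δ = 85.59°, invalid

α = atan 0.8 = 38.66°;  2α = 77.32°
edge 0: e_0 = (-2.17, -2.84);  n_0 = (-0.7946, +0.6071)
edge 5: e_5 = (-2.17, +1.94);  n_5 = (+0.6665, +0.7455)
∠(n_0, n_5) = 94.41°
δ = |180° − 94.41°| = 85.59°
85.59° > 2α = 77.32°  →  invalid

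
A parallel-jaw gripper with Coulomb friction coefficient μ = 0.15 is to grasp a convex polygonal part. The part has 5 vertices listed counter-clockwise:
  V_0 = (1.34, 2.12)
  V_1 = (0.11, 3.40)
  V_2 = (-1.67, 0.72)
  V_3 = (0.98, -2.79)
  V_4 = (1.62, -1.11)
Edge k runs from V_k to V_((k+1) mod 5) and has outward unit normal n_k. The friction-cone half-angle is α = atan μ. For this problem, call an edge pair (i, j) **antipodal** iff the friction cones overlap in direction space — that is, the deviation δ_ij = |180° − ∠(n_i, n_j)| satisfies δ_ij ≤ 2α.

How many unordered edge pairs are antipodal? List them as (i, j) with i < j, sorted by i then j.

count = 2; pairs: (0,2), (1,3)

α = atan 0.15 = 8.53°;  2α = 17.06°
n_0 = (+0.7210, +0.6929)
n_1 = (-0.8330, +0.5533)
n_2 = (-0.7981, -0.6025)
n_3 = (+0.9345, -0.3560)
n_4 = (+0.9963, +0.0864)
  (0,1): δ = 77.45°  ·
  (0,2): δ = 6.81°  ✓
  (0,3): δ = 115.29°  ·
  (0,4): δ = 141.10°  ·
  (1,2): δ = 109.36°  ·
  (1,3): δ = 12.74°  ✓
  (1,4): δ = 38.55°  ·
  (2,3): δ = 57.91°  ·
  (2,4): δ = 32.10°  ·
  (3,4): δ = 154.19°  ·
antipodal pairs: 2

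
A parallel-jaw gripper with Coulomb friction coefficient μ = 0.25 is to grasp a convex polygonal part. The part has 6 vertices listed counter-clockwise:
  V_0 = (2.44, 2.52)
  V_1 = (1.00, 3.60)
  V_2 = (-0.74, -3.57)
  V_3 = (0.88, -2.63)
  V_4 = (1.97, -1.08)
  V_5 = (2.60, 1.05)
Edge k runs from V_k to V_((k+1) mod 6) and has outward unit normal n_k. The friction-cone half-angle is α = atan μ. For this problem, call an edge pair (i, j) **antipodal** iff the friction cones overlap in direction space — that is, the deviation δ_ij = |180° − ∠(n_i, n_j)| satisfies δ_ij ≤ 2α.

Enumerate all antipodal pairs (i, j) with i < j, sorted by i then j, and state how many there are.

α = atan 0.25 = 14.04°;  2α = 28.07°
n_0 = (+0.6000, +0.8000)
n_1 = (-0.9718, +0.2358)
n_2 = (+0.5019, -0.8649)
n_3 = (+0.8180, -0.5752)
n_4 = (+0.9589, -0.2836)
n_5 = (+0.9941, +0.1082)
  (0,1): δ = 66.77°  ·
  (0,2): δ = 66.99°  ·
  (0,3): δ = 91.75°  ·
  (0,4): δ = 110.39°  ·
  (0,5): δ = 133.08°  ·
  (1,2): δ = 46.23°  ·
  (1,3): δ = 21.48°  ✓
  (1,4): δ = 2.84°  ✓
  (1,5): δ = 19.85°  ✓
  (2,3): δ = 155.24°  ·
  (2,4): δ = 136.60°  ·
  (2,5): δ = 113.91°  ·
  (3,4): δ = 161.36°  ·
  (3,5): δ = 138.67°  ·
  (4,5): δ = 157.31°  ·
antipodal pairs: 3

count = 3; pairs: (1,3), (1,4), (1,5)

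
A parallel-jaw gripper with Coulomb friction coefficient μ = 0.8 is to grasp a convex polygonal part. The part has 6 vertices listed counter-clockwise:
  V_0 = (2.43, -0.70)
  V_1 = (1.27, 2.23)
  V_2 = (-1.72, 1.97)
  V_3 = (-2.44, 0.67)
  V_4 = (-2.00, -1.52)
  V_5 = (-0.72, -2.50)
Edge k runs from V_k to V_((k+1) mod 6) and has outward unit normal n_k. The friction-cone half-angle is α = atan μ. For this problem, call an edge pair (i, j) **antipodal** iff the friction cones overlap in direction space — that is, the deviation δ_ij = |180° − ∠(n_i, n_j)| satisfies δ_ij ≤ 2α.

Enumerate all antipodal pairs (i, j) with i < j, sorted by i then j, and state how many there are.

count = 7; pairs: (0,2), (0,3), (0,4), (1,4), (1,5), (2,5), (3,5)

α = atan 0.8 = 38.66°;  2α = 77.32°
n_0 = (+0.9298, +0.3681)
n_1 = (-0.0866, +0.9962)
n_2 = (-0.8748, +0.4845)
n_3 = (-0.9804, -0.1970)
n_4 = (-0.6079, -0.7940)
n_5 = (+0.4961, -0.8682)
  (0,1): δ = 106.63°  ·
  (0,2): δ = 50.58°  ✓
  (0,3): δ = 10.24°  ✓
  (0,4): δ = 30.96°  ✓
  (0,5): δ = 98.15°  ·
  (1,2): δ = 123.95°  ·
  (1,3): δ = 83.61°  ·
  (1,4): δ = 42.41°  ✓
  (1,5): δ = 24.78°  ✓
  (2,3): δ = 139.66°  ·
  (2,4): δ = 98.46°  ·
  (2,5): δ = 31.28°  ✓
  (3,4): δ = 138.80°  ·
  (3,5): δ = 71.62°  ✓
  (4,5): δ = 112.82°  ·
antipodal pairs: 7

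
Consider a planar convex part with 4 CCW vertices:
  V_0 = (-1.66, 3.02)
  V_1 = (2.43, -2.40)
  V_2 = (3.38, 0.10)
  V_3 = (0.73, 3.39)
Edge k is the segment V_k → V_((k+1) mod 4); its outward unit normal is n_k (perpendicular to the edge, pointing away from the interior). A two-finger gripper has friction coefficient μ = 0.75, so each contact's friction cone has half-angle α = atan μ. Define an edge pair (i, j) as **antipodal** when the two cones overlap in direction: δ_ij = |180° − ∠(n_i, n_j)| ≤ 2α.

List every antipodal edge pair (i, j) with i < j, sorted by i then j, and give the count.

count = 4; pairs: (0,1), (0,2), (0,3), (1,3)

α = atan 0.75 = 36.87°;  2α = 73.74°
n_0 = (-0.7982, -0.6024)
n_1 = (+0.9348, -0.3552)
n_2 = (+0.7788, +0.6273)
n_3 = (-0.1530, +0.9882)
  (0,1): δ = 57.85°  ✓
  (0,2): δ = 1.81°  ✓
  (0,3): δ = 61.76°  ✓
  (1,2): δ = 120.34°  ·
  (1,3): δ = 60.39°  ✓
  (2,3): δ = 120.05°  ·
antipodal pairs: 4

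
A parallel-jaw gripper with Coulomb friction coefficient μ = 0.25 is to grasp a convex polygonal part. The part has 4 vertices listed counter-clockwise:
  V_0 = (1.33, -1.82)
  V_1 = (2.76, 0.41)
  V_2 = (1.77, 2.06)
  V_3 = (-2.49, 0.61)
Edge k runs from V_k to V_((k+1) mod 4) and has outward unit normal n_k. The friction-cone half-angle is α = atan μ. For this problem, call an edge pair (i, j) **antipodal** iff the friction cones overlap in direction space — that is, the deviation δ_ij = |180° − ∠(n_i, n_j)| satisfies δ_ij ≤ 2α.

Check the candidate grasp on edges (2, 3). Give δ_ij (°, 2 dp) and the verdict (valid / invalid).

δ = 51.26°, invalid

α = atan 0.25 = 14.04°;  2α = 28.07°
edge 2: e_2 = (-4.26, -1.45);  n_2 = (-0.3222, +0.9467)
edge 3: e_3 = (+3.82, -2.43);  n_3 = (-0.5367, -0.8438)
∠(n_2, n_3) = 128.74°
δ = |180° − 128.74°| = 51.26°
51.26° > 2α = 28.07°  →  invalid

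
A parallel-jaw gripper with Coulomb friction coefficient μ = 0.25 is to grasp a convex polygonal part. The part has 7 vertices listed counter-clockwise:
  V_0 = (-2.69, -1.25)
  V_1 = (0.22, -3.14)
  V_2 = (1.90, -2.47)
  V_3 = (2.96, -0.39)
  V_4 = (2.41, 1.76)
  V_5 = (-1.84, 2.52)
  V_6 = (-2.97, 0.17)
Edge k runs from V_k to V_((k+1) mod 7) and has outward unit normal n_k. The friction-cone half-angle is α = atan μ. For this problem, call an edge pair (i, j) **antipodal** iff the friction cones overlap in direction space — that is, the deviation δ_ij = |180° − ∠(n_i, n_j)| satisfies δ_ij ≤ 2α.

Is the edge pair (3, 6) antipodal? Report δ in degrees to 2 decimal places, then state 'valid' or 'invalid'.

α = atan 0.25 = 14.04°;  2α = 28.07°
edge 3: e_3 = (-0.55, +2.15);  n_3 = (+0.9688, +0.2478)
edge 6: e_6 = (+0.28, -1.42);  n_6 = (-0.9811, -0.1935)
∠(n_3, n_6) = 176.81°
δ = |180° − 176.81°| = 3.19°
3.19° ≤ 2α = 28.07°  →  valid

δ = 3.19°, valid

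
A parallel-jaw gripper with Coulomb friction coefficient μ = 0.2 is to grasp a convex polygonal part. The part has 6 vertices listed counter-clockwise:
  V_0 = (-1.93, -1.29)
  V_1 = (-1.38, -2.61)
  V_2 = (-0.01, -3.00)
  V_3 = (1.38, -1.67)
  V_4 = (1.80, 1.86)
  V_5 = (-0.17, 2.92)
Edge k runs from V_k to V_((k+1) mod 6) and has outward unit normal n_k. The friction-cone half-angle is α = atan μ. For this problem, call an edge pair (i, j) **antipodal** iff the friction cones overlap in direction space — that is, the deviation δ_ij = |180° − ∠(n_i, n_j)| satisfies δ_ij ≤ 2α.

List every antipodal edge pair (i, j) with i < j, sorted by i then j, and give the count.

α = atan 0.2 = 11.31°;  2α = 22.62°
n_0 = (-0.9231, -0.3846)
n_1 = (-0.2738, -0.9618)
n_2 = (+0.6913, -0.7225)
n_3 = (+0.9930, -0.1181)
n_4 = (+0.4738, +0.8806)
n_5 = (-0.9226, +0.3857)
  (0,1): δ = 128.51°  ·
  (0,2): δ = 68.88°  ·
  (0,3): δ = 29.41°  ·
  (0,4): δ = 39.10°  ·
  (0,5): δ = 134.69°  ·
  (1,2): δ = 120.37°  ·
  (1,3): δ = 80.90°  ·
  (1,4): δ = 12.39°  ✓
  (1,5): δ = 83.20°  ·
  (2,3): δ = 140.52°  ·
  (2,4): δ = 72.02°  ·
  (2,5): δ = 23.58°  ·
  (3,4): δ = 111.50°  ·
  (3,5): δ = 15.90°  ✓
  (4,5): δ = 84.40°  ·
antipodal pairs: 2

count = 2; pairs: (1,4), (3,5)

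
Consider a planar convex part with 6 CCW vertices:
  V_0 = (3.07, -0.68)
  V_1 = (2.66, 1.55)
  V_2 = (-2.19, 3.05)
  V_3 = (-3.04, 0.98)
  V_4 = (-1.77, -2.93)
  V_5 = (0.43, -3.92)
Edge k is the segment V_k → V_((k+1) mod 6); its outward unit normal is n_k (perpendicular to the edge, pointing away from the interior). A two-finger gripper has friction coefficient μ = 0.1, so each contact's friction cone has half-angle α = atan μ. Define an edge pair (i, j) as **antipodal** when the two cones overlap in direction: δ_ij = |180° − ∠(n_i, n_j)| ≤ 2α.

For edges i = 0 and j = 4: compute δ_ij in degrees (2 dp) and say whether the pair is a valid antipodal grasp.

δ = 55.35°, invalid

α = atan 0.1 = 5.71°;  2α = 11.42°
edge 0: e_0 = (-0.41, +2.23);  n_0 = (+0.9835, +0.1808)
edge 4: e_4 = (+2.20, -0.99);  n_4 = (-0.4104, -0.9119)
∠(n_0, n_4) = 124.65°
δ = |180° − 124.65°| = 55.35°
55.35° > 2α = 11.42°  →  invalid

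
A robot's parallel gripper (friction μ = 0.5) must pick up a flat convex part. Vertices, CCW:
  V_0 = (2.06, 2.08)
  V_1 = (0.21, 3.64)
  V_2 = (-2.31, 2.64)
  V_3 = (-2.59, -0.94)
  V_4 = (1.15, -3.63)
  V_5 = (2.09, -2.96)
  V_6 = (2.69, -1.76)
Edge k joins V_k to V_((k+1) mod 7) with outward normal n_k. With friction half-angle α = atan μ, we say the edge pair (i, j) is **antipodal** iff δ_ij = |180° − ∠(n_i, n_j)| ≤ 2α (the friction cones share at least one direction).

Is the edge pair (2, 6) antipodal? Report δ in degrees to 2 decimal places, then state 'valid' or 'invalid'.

α = atan 0.5 = 26.57°;  2α = 53.13°
edge 2: e_2 = (-0.28, -3.58);  n_2 = (-0.9970, +0.0780)
edge 6: e_6 = (-0.63, +3.84);  n_6 = (+0.9868, +0.1619)
∠(n_2, n_6) = 166.21°
δ = |180° − 166.21°| = 13.79°
13.79° ≤ 2α = 53.13°  →  valid

δ = 13.79°, valid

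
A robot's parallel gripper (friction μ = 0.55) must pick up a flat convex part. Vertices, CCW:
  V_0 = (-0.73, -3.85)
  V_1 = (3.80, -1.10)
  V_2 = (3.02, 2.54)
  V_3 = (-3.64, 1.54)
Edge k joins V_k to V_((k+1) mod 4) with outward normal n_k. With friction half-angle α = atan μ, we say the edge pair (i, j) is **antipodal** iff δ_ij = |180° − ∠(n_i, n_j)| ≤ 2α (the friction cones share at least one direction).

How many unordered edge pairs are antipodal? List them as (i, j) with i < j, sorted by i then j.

count = 2; pairs: (0,2), (1,3)

α = atan 0.55 = 28.81°;  2α = 57.62°
n_0 = (+0.5189, -0.8548)
n_1 = (+0.9778, +0.2095)
n_2 = (-0.1485, +0.9889)
n_3 = (-0.8799, -0.4751)
  (0,1): δ = 109.17°  ·
  (0,2): δ = 22.72°  ✓
  (0,3): δ = 87.10°  ·
  (1,2): δ = 93.56°  ·
  (1,3): δ = 16.27°  ✓
  (2,3): δ = 70.18°  ·
antipodal pairs: 2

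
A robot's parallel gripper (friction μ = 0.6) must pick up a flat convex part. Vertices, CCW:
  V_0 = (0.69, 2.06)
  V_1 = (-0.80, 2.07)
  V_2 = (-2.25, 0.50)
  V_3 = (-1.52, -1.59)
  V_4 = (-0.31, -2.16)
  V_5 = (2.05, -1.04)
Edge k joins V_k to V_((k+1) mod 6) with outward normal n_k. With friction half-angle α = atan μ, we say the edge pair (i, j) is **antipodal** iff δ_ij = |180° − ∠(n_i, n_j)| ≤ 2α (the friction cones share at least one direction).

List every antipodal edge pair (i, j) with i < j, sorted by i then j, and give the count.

count = 5; pairs: (0,3), (0,4), (1,4), (2,5), (3,5)

α = atan 0.6 = 30.96°;  2α = 61.93°
n_0 = (+0.0067, +1.0000)
n_1 = (-0.7346, +0.6785)
n_2 = (-0.9441, -0.3297)
n_3 = (-0.4262, -0.9046)
n_4 = (+0.4287, -0.9034)
n_5 = (+0.9158, +0.4017)
  (0,1): δ = 132.34°  ·
  (0,2): δ = 70.36°  ·
  (0,3): δ = 24.84°  ✓
  (0,4): δ = 25.77°  ✓
  (0,5): δ = 114.07°  ·
  (1,2): δ = 118.02°  ·
  (1,3): δ = 72.50°  ·
  (1,4): δ = 21.89°  ✓
  (1,5): δ = 66.41°  ·
  (2,3): δ = 134.48°  ·
  (2,4): δ = 83.87°  ·
  (2,5): δ = 4.43°  ✓
  (3,4): δ = 129.39°  ·
  (3,5): δ = 41.09°  ✓
  (4,5): δ = 91.70°  ·
antipodal pairs: 5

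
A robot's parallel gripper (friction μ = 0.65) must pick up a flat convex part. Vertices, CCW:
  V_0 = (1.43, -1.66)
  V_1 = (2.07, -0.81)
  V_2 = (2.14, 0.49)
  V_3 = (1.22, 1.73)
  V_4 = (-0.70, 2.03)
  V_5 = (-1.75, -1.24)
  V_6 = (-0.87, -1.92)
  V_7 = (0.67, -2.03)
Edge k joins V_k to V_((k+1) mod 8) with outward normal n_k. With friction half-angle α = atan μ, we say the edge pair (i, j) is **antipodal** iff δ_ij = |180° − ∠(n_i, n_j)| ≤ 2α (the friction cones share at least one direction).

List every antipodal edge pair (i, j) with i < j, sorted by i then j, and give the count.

α = atan 0.65 = 33.02°;  2α = 66.05°
n_0 = (+0.7989, -0.6015)
n_1 = (+0.9986, -0.0538)
n_2 = (+0.8031, +0.5958)
n_3 = (+0.1544, +0.9880)
n_4 = (-0.9521, +0.3057)
n_5 = (-0.6114, -0.7913)
n_6 = (-0.0712, -0.9975)
n_7 = (+0.4377, -0.8991)
  (0,1): δ = 146.10°  ·
  (0,2): δ = 106.45°  ·
  (0,3): δ = 61.90°  ✓
  (0,4): δ = 19.18°  ✓
  (0,5): δ = 89.28°  ·
  (0,6): δ = 122.89°  ·
  (0,7): δ = 152.94°  ·
  (1,2): δ = 140.34°  ·
  (1,3): δ = 95.80°  ·
  (1,4): δ = 14.72°  ✓
  (1,5): δ = 55.39°  ✓
  (1,6): δ = 89.00°  ·
  (1,7): δ = 119.04°  ·
  (2,3): δ = 135.45°  ·
  (2,4): δ = 54.37°  ✓
  (2,5): δ = 15.73°  ✓
  (2,6): δ = 49.34°  ✓
  (2,7): δ = 79.39°  ·
  (3,4): δ = 98.92°  ·
  (3,5): δ = 28.81°  ✓
  (3,6): δ = 4.80°  ✓
  (3,7): δ = 34.84°  ✓
  (4,5): δ = 109.89°  ·
  (4,6): δ = 76.28°  ·
  (4,7): δ = 46.24°  ✓
  (5,6): δ = 146.39°  ·
  (5,7): δ = 116.35°  ·
  (6,7): δ = 149.96°  ·
antipodal pairs: 11

count = 11; pairs: (0,3), (0,4), (1,4), (1,5), (2,4), (2,5), (2,6), (3,5), (3,6), (3,7), (4,7)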